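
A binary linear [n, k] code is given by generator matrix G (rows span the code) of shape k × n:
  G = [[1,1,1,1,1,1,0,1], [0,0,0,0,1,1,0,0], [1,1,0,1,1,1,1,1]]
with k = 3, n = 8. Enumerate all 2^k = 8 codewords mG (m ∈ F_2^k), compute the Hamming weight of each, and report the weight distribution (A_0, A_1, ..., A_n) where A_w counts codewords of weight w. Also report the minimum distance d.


Weight distribution: A_0 = 1, A_2 = 2, A_4 = 1, A_5 = 2, A_7 = 2. Minimum distance d = 2.

Enumerate all 2^3 = 8 messages m ∈ F_2^3.
For each, compute codeword c = mG in F_2^8, then tally its weight.
  m = 000 → c = 00000000, weight = 0.
  m = 100 → c = 11111101, weight = 7.
  m = 010 → c = 00001100, weight = 2.
  m = 110 → c = 11110001, weight = 5.
  m = 001 → c = 11011111, weight = 7.
  m = 101 → c = 00100010, weight = 2.
  m = 011 → c = 11010011, weight = 5.
  m = 111 → c = 00101110, weight = 4.
Tally weights:
  weight 0: 1 codewords.
  weight 2: 2 codewords.
  weight 4: 1 codewords.
  weight 5: 2 codewords.
  weight 7: 2 codewords.
Minimum distance d = smallest w > 0 with A_w > 0 = 2.
Sanity: Σ A_w = 8 = 2^3 = 8 ✓.


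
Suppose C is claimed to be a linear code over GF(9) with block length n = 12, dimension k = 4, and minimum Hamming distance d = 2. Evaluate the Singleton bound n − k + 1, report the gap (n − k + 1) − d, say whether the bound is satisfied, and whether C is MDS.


Singleton RHS = n − k + 1 = 9, slack = 7, bound satisfied, not MDS.

Singleton bound: d ≤ n − k + 1.
Here n = 12, k = 4, so n − k + 1 = 9.
Given d = 2, check d ≤ 9: YES.
Slack = (n − k + 1) − d = 7.
The code is NOT MDS (slack = 7 > 0).
Description: the claimed parameters are [12, 4, 2]_9; such a code would be non-MDS.


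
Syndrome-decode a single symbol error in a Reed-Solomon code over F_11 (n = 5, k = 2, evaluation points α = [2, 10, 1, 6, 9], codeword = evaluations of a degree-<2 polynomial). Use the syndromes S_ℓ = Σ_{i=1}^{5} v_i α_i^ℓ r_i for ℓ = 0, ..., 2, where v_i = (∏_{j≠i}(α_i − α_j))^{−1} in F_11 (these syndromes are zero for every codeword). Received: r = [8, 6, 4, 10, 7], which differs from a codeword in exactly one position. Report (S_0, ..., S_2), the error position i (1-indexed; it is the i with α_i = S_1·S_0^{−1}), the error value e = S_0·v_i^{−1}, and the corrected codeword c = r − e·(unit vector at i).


S = (7, 3, 6), error at position 1, error magnitude e = 5, c = [3, 6, 4, 10, 7].

Step 1: column multipliers v_i = (∏_{j≠i}(α_i − α_j))^{−1} mod 11.
  i = 1 (α = 2): (2−10)(2−1)(2−6)(2−9) = (−8)·1·(−4)·(−7) = −224 ≡ 7, so v_1 = 7^{−1} = 8 (mod 11).
  i = 2 (α = 10): (10−2)(10−1)(10−6)(10−9) = 8·9·4·1 = 288 ≡ 2, so v_2 = 2^{−1} = 6 (mod 11).
  i = 3 (α = 1): (1−2)(1−10)(1−6)(1−9) = (−1)·(−9)·(−5)·(−8) = 360 ≡ 8, so v_3 = 8^{−1} = 7 (mod 11).
  i = 4 (α = 6): (6−2)(6−10)(6−1)(6−9) = 4·(−4)·5·(−3) = 240 ≡ 9, so v_4 = 9^{−1} = 5 (mod 11).
  i = 5 (α = 9): (9−2)(9−10)(9−1)(9−6) = 7·(−1)·8·3 = −168 ≡ 8, so v_5 = 8^{−1} = 7 (mod 11).
  v = [8, 6, 7, 5, 7].
Step 2: syndromes of r = [8, 6, 4, 10, 7] (all sums mod 11).
  S_0 = Σ v_i r_i = 8·8 + 6·6 + 7·4 + 5·10 + 7·7 = 227 ≡ 7.
  S_1 = Σ v_i α_i r_i = 8·2·8 + 6·10·6 + 7·1·4 + 5·6·10 + 7·9·7 = 1257 ≡ 3.
  α_i^2 mod 11 = [4, 1, 1, 3, 4].
  S_2 = Σ v_i α_i^2 r_i = 8·4·8 + 6·1·6 + 7·1·4 + 5·3·10 + 7·4·7 = 666 ≡ 6.
  S = (7, 3, 6) ≠ 0, so r is not a codeword (an error is present).
Step 3: locate the error. For a single error e at position i, S_ℓ = v_i·e·α_i^ℓ, so α_err = S_1/S_0.
  S_0^{−1} = 7^{−1} = 8 (mod 11), so α_err = 3·8 = 24 ≡ 2 = α_1. Error position i = 1.
  Consistency check: S_2/S_1 = 6·4 = 24 ≡ 2 = α_err ✓ (single-error assumption holds).
Step 4: error magnitude e = S_0/v_1 = S_0·∏_{j≠1}(α_1 − α_j) = 7·7 = 49 ≡ 5 (mod 11).
Step 5: correct position 1: c_1 = r_1 − e = 8 − 5 ≡ 3 (mod 11). Hence c = [3, 6, 4, 10, 7].
  Check: interpolating c through the α_i gives m(x) = 5 + 10·x (degree < 2) with m(α_i) = c_i for every i, so c is indeed a codeword.


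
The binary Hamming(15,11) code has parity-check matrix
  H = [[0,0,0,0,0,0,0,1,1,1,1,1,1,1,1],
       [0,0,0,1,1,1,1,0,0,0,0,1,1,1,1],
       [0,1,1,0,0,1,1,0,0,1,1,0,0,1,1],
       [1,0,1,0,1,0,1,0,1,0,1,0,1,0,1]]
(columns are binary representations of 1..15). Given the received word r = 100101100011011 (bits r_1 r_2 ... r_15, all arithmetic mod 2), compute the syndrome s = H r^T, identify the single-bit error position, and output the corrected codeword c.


s = (0, 0, 1, 0)^T, error position = 2, corrected codeword c = 110101100011011

Compute s = H r^T mod 2 one row at a time:
  s_1 = 0 + 0 + 0 + 1 + 1 + 0 + 1 + 1 = 4 ≡ 0 (mod 2).
  s_2 = 1 + 0 + 1 + 1 + 1 + 0 + 1 + 1 = 6 ≡ 0 (mod 2).
  s_3 = 0 + 0 + 1 + 1 + 0 + 1 + 1 + 1 = 5 ≡ 1 (mod 2).
  s_4 = 1 + 0 + 0 + 1 + 0 + 1 + 0 + 1 = 4 ≡ 0 (mod 2).
s = (0, 0, 1, 0)^T — this equals column 2 of H (binary 0010), so error is at position 2.
Correct: flip bit 2 of r = 100101100011011 to get c = 110101100011011.


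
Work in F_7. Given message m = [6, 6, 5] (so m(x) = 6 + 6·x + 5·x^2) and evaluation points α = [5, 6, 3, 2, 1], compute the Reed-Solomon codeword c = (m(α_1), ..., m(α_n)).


c = [0, 5, 6, 3, 3]

Message polynomial: m(x) = 6 + 6·x + 5·x^2 (mod 7).
For each evaluation point α_i, compute m(α_i) mod 7:
  α_1 = 5: Horner steps 5 → 3 → 0, so m(5) = 0.
  α_2 = 6: Horner steps 5 → 1 → 5, so m(6) = 5.
  α_3 = 3: Horner steps 5 → 0 → 6, so m(3) = 6.
  α_4 = 2: Horner steps 5 → 2 → 3, so m(2) = 3.
  α_5 = 1: Horner steps 5 → 4 → 3, so m(1) = 3.
Codeword c = [0, 5, 6, 3, 3] ∈ F_7^5.


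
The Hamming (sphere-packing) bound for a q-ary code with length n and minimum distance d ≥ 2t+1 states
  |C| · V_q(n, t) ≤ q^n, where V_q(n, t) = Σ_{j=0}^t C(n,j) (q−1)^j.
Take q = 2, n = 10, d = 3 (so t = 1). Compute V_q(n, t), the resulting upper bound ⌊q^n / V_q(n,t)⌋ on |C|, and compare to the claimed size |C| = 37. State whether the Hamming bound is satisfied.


V_q(n, t) = 11, q^n = 1024, Hamming bound = 93, |C| = 37 ≤ bound (satisfied).

Step 1: Compute V_q(n, t) = Σ_{j=0}^1 C(n, j) (q−1)^j.
  j = 0: C(10,0)·(1)^0 = 1·1 = 1.
  j = 1: C(10,1)·(1)^1 = 10·1 = 10.
  V_q(n, t) = 1 + 10 = 11.
Step 2: q^n = 2^10 = 1024.
Step 3: Hamming bound ⌊q^n / V_q(n,t)⌋ = ⌊1024/11⌋ = 93.
Step 4: Compare |C| = 37 to 93: satisfied.
The claimed |C| lies below the Hamming bound.


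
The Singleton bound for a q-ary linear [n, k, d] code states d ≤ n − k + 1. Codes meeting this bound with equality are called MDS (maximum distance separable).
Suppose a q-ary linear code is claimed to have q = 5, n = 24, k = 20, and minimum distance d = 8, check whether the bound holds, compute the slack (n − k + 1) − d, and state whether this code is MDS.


Singleton RHS = n − k + 1 = 5, slack = -3, bound violated (no such code; not MDS).

Singleton bound: d ≤ n − k + 1.
Here n = 24, k = 20, so n − k + 1 = 5.
Given d = 8, check d ≤ 5: NO.
Slack = (n − k + 1) − d = -3.
The slack is negative: d = 8 exceeds n − k + 1 = 5 by 3, so the Singleton bound is violated and no linear [24, 20, 8]_5 code can exist. In particular it is not MDS (MDS requires d = n − k + 1 exactly).
Description: the claimed parameters are [24, 20, 8]_5; such a code would be impossible (violates the Singleton bound).


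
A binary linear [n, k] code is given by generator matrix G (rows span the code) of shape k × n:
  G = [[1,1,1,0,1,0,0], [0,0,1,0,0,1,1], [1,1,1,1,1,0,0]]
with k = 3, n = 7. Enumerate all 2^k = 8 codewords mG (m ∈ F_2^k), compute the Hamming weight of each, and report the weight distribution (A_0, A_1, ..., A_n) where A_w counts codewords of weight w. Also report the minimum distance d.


Weight distribution: A_0 = 1, A_1 = 1, A_3 = 1, A_4 = 2, A_5 = 2, A_6 = 1. Minimum distance d = 1.

Enumerate all 2^3 = 8 messages m ∈ F_2^3.
For each, compute codeword c = mG in F_2^7, then tally its weight.
  m = 000 → c = 0000000, weight = 0.
  m = 100 → c = 1110100, weight = 4.
  m = 010 → c = 0010011, weight = 3.
  m = 110 → c = 1100111, weight = 5.
  m = 001 → c = 1111100, weight = 5.
  m = 101 → c = 0001000, weight = 1.
  m = 011 → c = 1101111, weight = 6.
  m = 111 → c = 0011011, weight = 4.
Tally weights:
  weight 0: 1 codewords.
  weight 1: 1 codewords.
  weight 3: 1 codewords.
  weight 4: 2 codewords.
  weight 5: 2 codewords.
  weight 6: 1 codewords.
Minimum distance d = smallest w > 0 with A_w > 0 = 1.
Sanity: Σ A_w = 8 = 2^3 = 8 ✓.


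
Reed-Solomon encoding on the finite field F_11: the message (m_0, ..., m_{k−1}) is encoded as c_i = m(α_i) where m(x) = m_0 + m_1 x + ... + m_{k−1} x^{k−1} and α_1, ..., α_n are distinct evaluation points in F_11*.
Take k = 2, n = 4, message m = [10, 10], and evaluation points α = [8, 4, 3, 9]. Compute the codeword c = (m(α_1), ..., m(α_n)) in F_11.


c = [2, 6, 7, 1]

Message polynomial: m(x) = 10 + 10·x (mod 11).
For each evaluation point α_i, compute m(α_i) mod 11:
  α_1 = 8: Horner steps 10 → 2, so m(8) = 2.
  α_2 = 4: Horner steps 10 → 6, so m(4) = 6.
  α_3 = 3: Horner steps 10 → 7, so m(3) = 7.
  α_4 = 9: Horner steps 10 → 1, so m(9) = 1.
Codeword c = [2, 6, 7, 1] ∈ F_11^4.


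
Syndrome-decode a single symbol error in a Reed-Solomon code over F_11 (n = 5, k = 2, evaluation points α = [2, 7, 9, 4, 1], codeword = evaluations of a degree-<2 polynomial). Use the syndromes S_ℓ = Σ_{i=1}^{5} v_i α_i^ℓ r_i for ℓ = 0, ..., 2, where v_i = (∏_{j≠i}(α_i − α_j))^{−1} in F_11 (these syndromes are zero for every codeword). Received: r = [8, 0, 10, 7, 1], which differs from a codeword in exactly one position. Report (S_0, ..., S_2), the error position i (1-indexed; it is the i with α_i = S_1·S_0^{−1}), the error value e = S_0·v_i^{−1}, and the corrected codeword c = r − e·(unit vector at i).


S = (9, 9, 9), error at position 5, error magnitude e = 9, c = [8, 0, 10, 7, 3].

Step 1: column multipliers v_i = (∏_{j≠i}(α_i − α_j))^{−1} mod 11.
  i = 1 (α = 2): (2−7)(2−9)(2−4)(2−1) = (−5)·(−7)·(−2)·1 = −70 ≡ 7, so v_1 = 7^{−1} = 8 (mod 11).
  i = 2 (α = 7): (7−2)(7−9)(7−4)(7−1) = 5·(−2)·3·6 = −180 ≡ 7, so v_2 = 7^{−1} = 8 (mod 11).
  i = 3 (α = 9): (9−2)(9−7)(9−4)(9−1) = 7·2·5·8 = 560 ≡ 10, so v_3 = 10^{−1} = 10 (mod 11).
  i = 4 (α = 4): (4−2)(4−7)(4−9)(4−1) = 2·(−3)·(−5)·3 = 90 ≡ 2, so v_4 = 2^{−1} = 6 (mod 11).
  i = 5 (α = 1): (1−2)(1−7)(1−9)(1−4) = (−1)·(−6)·(−8)·(−3) = 144 ≡ 1, so v_5 = 1^{−1} = 1 (mod 11).
  v = [8, 8, 10, 6, 1].
Step 2: syndromes of r = [8, 0, 10, 7, 1] (all sums mod 11).
  S_0 = Σ v_i r_i = 8·8 + 8·0 + 10·10 + 6·7 + 1·1 = 207 ≡ 9.
  S_1 = Σ v_i α_i r_i = 8·2·8 + 8·7·0 + 10·9·10 + 6·4·7 + 1·1·1 = 1197 ≡ 9.
  α_i^2 mod 11 = [4, 5, 4, 5, 1].
  S_2 = Σ v_i α_i^2 r_i = 8·4·8 + 8·5·0 + 10·4·10 + 6·5·7 + 1·1·1 = 867 ≡ 9.
  S = (9, 9, 9) ≠ 0, so r is not a codeword (an error is present).
Step 3: locate the error. For a single error e at position i, S_ℓ = v_i·e·α_i^ℓ, so α_err = S_1/S_0.
  S_0^{−1} = 9^{−1} = 5 (mod 11), so α_err = 9·5 = 45 ≡ 1 = α_5. Error position i = 5.
  Consistency check: S_2/S_1 = 9·5 = 45 ≡ 1 = α_err ✓ (single-error assumption holds).
Step 4: error magnitude e = S_0/v_5 = S_0·∏_{j≠5}(α_5 − α_j) = 9·1 = 9 ≡ 9 (mod 11).
Step 5: correct position 5: c_5 = r_5 − e = 1 − 9 ≡ 3 (mod 11). Hence c = [8, 0, 10, 7, 3].
  Check: interpolating c through the α_i gives m(x) = 9 + 5·x (degree < 2) with m(α_i) = c_i for every i, so c is indeed a codeword.


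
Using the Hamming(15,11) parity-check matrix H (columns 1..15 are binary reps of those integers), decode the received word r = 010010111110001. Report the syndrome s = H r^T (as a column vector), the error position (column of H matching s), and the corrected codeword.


s = (1, 1, 1, 1)^T, error position = 15, corrected codeword c = 010010111110000

Compute s = H r^T mod 2 one row at a time:
  s_1 = 1 + 1 + 1 + 1 + 0 + 0 + 0 + 1 = 5 ≡ 1 (mod 2).
  s_2 = 0 + 1 + 0 + 1 + 0 + 0 + 0 + 1 = 3 ≡ 1 (mod 2).
  s_3 = 1 + 0 + 0 + 1 + 1 + 1 + 0 + 1 = 5 ≡ 1 (mod 2).
  s_4 = 0 + 0 + 1 + 1 + 1 + 1 + 0 + 1 = 5 ≡ 1 (mod 2).
s = (1, 1, 1, 1)^T — this equals column 15 of H (binary 1111), so error is at position 15.
Correct: flip bit 15 of r = 010010111110001 to get c = 010010111110000.


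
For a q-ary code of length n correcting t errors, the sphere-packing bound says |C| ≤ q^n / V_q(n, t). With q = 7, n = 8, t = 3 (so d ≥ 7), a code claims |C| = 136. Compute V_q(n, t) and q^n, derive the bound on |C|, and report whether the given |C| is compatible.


V_q(n, t) = 13153, q^n = 5764801, Hamming bound = 438, |C| = 136 ≤ bound (satisfied).

Step 1: Compute V_q(n, t) = Σ_{j=0}^3 C(n, j) (q−1)^j.
  j = 0: C(8,0)·(6)^0 = 1·1 = 1.
  j = 1: C(8,1)·(6)^1 = 8·6 = 48.
  j = 2: C(8,2)·(6)^2 = 28·36 = 1008.
  j = 3: C(8,3)·(6)^3 = 56·216 = 12096.
  V_q(n, t) = 1 + 48 + 1008 + 12096 = 13153.
Step 2: q^n = 7^8 = 5764801.
Step 3: Hamming bound ⌊q^n / V_q(n,t)⌋ = ⌊5764801/13153⌋ = 438.
Step 4: Compare |C| = 136 to 438: satisfied.
The claimed |C| lies below the Hamming bound.


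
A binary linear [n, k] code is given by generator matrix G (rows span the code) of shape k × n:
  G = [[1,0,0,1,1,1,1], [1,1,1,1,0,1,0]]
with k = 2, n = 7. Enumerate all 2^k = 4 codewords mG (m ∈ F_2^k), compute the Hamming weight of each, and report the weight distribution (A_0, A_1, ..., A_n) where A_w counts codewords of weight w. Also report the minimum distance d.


Weight distribution: A_0 = 1, A_4 = 1, A_5 = 2. Minimum distance d = 4.

Enumerate all 2^2 = 4 messages m ∈ F_2^2.
For each, compute codeword c = mG in F_2^7, then tally its weight.
  m = 00 → c = 0000000, weight = 0.
  m = 10 → c = 1001111, weight = 5.
  m = 01 → c = 1111010, weight = 5.
  m = 11 → c = 0110101, weight = 4.
Tally weights:
  weight 0: 1 codewords.
  weight 4: 1 codewords.
  weight 5: 2 codewords.
Minimum distance d = smallest w > 0 with A_w > 0 = 4.
Sanity: Σ A_w = 4 = 2^2 = 4 ✓.


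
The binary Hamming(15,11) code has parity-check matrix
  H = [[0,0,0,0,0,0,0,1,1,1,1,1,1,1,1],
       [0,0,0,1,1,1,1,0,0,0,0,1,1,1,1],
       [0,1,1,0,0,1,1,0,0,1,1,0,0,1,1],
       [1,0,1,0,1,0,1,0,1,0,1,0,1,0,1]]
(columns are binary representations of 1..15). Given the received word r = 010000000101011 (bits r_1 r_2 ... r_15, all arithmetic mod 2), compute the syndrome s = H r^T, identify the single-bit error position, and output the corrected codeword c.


s = (0, 1, 0, 1)^T, error position = 5, corrected codeword c = 010010000101011

Compute s = H r^T mod 2 one row at a time:
  s_1 = 0 + 0 + 1 + 0 + 1 + 0 + 1 + 1 = 4 ≡ 0 (mod 2).
  s_2 = 0 + 0 + 0 + 0 + 1 + 0 + 1 + 1 = 3 ≡ 1 (mod 2).
  s_3 = 1 + 0 + 0 + 0 + 1 + 0 + 1 + 1 = 4 ≡ 0 (mod 2).
  s_4 = 0 + 0 + 0 + 0 + 0 + 0 + 0 + 1 = 1 ≡ 1 (mod 2).
s = (0, 1, 0, 1)^T — this equals column 5 of H (binary 0101), so error is at position 5.
Correct: flip bit 5 of r = 010000000101011 to get c = 010010000101011.


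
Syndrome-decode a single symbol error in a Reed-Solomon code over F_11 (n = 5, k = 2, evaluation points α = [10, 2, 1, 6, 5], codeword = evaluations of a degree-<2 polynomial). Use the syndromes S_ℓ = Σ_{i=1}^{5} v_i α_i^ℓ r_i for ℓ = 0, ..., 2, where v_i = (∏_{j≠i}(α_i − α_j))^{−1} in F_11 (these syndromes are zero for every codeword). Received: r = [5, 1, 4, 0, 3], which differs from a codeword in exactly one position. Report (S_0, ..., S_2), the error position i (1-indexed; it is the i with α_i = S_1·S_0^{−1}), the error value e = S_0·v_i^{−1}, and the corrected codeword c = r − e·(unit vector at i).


S = (5, 6, 5), error at position 1, error magnitude e = 6, c = [10, 1, 4, 0, 3].

Step 1: column multipliers v_i = (∏_{j≠i}(α_i − α_j))^{−1} mod 11.
  i = 1 (α = 10): (10−2)(10−1)(10−6)(10−5) = 8·9·4·5 = 1440 ≡ 10, so v_1 = 10^{−1} = 10 (mod 11).
  i = 2 (α = 2): (2−10)(2−1)(2−6)(2−5) = (−8)·1·(−4)·(−3) = −96 ≡ 3, so v_2 = 3^{−1} = 4 (mod 11).
  i = 3 (α = 1): (1−10)(1−2)(1−6)(1−5) = (−9)·(−1)·(−5)·(−4) = 180 ≡ 4, so v_3 = 4^{−1} = 3 (mod 11).
  i = 4 (α = 6): (6−10)(6−2)(6−1)(6−5) = (−4)·4·5·1 = −80 ≡ 8, so v_4 = 8^{−1} = 7 (mod 11).
  i = 5 (α = 5): (5−10)(5−2)(5−1)(5−6) = (−5)·3·4·(−1) = 60 ≡ 5, so v_5 = 5^{−1} = 9 (mod 11).
  v = [10, 4, 3, 7, 9].
Step 2: syndromes of r = [5, 1, 4, 0, 3] (all sums mod 11).
  S_0 = Σ v_i r_i = 10·5 + 4·1 + 3·4 + 7·0 + 9·3 = 93 ≡ 5.
  S_1 = Σ v_i α_i r_i = 10·10·5 + 4·2·1 + 3·1·4 + 7·6·0 + 9·5·3 = 655 ≡ 6.
  α_i^2 mod 11 = [1, 4, 1, 3, 3].
  S_2 = Σ v_i α_i^2 r_i = 10·1·5 + 4·4·1 + 3·1·4 + 7·3·0 + 9·3·3 = 159 ≡ 5.
  S = (5, 6, 5) ≠ 0, so r is not a codeword (an error is present).
Step 3: locate the error. For a single error e at position i, S_ℓ = v_i·e·α_i^ℓ, so α_err = S_1/S_0.
  S_0^{−1} = 5^{−1} = 9 (mod 11), so α_err = 6·9 = 54 ≡ 10 = α_1. Error position i = 1.
  Consistency check: S_2/S_1 = 5·2 = 10 ≡ 10 = α_err ✓ (single-error assumption holds).
Step 4: error magnitude e = S_0/v_1 = S_0·∏_{j≠1}(α_1 − α_j) = 5·10 = 50 ≡ 6 (mod 11).
Step 5: correct position 1: c_1 = r_1 − e = 5 − 6 ≡ 10 (mod 11). Hence c = [10, 1, 4, 0, 3].
  Check: interpolating c through the α_i gives m(x) = 7 + 8·x (degree < 2) with m(α_i) = c_i for every i, so c is indeed a codeword.


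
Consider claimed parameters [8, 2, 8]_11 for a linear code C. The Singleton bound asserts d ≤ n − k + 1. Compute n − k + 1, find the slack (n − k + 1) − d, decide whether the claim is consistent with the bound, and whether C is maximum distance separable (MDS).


Singleton RHS = n − k + 1 = 7, slack = -1, bound violated (no such code; not MDS).

Singleton bound: d ≤ n − k + 1.
Here n = 8, k = 2, so n − k + 1 = 7.
Given d = 8, check d ≤ 7: NO.
Slack = (n − k + 1) − d = -1.
The slack is negative: d = 8 exceeds n − k + 1 = 7 by 1, so the Singleton bound is violated and no linear [8, 2, 8]_11 code can exist. In particular it is not MDS (MDS requires d = n − k + 1 exactly).
Description: the claimed parameters are [8, 2, 8]_11; such a code would be impossible (violates the Singleton bound).


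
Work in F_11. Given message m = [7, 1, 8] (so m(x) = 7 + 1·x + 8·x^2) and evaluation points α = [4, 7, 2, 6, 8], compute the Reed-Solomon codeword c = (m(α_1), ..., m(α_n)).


c = [7, 10, 8, 4, 10]

Message polynomial: m(x) = 7 + 1·x + 8·x^2 (mod 11).
For each evaluation point α_i, compute m(α_i) mod 11:
  α_1 = 4: Horner steps 8 → 0 → 7, so m(4) = 7.
  α_2 = 7: Horner steps 8 → 2 → 10, so m(7) = 10.
  α_3 = 2: Horner steps 8 → 6 → 8, so m(2) = 8.
  α_4 = 6: Horner steps 8 → 5 → 4, so m(6) = 4.
  α_5 = 8: Horner steps 8 → 10 → 10, so m(8) = 10.
Codeword c = [7, 10, 8, 4, 10] ∈ F_11^5.


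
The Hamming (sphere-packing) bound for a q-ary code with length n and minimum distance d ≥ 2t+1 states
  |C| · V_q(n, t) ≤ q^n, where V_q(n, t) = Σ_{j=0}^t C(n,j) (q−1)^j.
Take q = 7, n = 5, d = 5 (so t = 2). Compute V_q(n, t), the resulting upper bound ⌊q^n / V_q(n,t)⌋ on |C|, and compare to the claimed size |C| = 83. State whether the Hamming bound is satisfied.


V_q(n, t) = 391, q^n = 16807, Hamming bound = 42, |C| = 83 > bound (violated).

Step 1: Compute V_q(n, t) = Σ_{j=0}^2 C(n, j) (q−1)^j.
  j = 0: C(5,0)·(6)^0 = 1·1 = 1.
  j = 1: C(5,1)·(6)^1 = 5·6 = 30.
  j = 2: C(5,2)·(6)^2 = 10·36 = 360.
  V_q(n, t) = 1 + 30 + 360 = 391.
Step 2: q^n = 7^5 = 16807.
Step 3: Hamming bound ⌊q^n / V_q(n,t)⌋ = ⌊16807/391⌋ = 42.
Step 4: Compare |C| = 83 to 42: violated.
The claimed |C| lies above the Hamming bound, so no 7-ary code of length 5 with d ≥ 5 can have 83 codewords.


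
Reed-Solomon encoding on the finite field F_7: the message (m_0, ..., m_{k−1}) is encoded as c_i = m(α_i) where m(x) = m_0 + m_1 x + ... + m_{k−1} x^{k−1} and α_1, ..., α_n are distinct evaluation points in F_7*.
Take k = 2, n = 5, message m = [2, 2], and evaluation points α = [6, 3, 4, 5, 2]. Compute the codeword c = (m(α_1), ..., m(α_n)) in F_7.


c = [0, 1, 3, 5, 6]

Message polynomial: m(x) = 2 + 2·x (mod 7).
For each evaluation point α_i, compute m(α_i) mod 7:
  α_1 = 6: Horner steps 2 → 0, so m(6) = 0.
  α_2 = 3: Horner steps 2 → 1, so m(3) = 1.
  α_3 = 4: Horner steps 2 → 3, so m(4) = 3.
  α_4 = 5: Horner steps 2 → 5, so m(5) = 5.
  α_5 = 2: Horner steps 2 → 6, so m(2) = 6.
Codeword c = [0, 1, 3, 5, 6] ∈ F_7^5.


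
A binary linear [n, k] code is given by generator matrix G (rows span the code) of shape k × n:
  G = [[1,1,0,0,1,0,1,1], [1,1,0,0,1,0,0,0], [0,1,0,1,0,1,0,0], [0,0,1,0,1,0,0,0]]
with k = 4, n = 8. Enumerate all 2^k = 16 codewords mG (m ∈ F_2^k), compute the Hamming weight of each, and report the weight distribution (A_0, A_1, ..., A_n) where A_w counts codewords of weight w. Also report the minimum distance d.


Weight distribution: A_0 = 1, A_2 = 2, A_3 = 3, A_4 = 3, A_5 = 4, A_6 = 2, A_7 = 1. Minimum distance d = 2.

Enumerate all 2^4 = 16 messages m ∈ F_2^4.
For each, compute codeword c = mG in F_2^8, then tally its weight.
  m = 0000 → c = 00000000, weight = 0.
  m = 1000 → c = 11001011, weight = 5.
  m = 0100 → c = 11001000, weight = 3.
  m = 1100 → c = 00000011, weight = 2.
  m = 0010 → c = 01010100, weight = 3.
  m = 1010 → c = 10011111, weight = 6.
  m = 0110 → c = 10011100, weight = 4.
  m = 1110 → c = 01010111, weight = 5.
  m = 0001 → c = 00101000, weight = 2.
  m = 1001 → c = 11100011, weight = 5.
  m = 0101 → c = 11100000, weight = 3.
  m = 1101 → c = 00101011, weight = 4.
  m = 0011 → c = 01111100, weight = 5.
  m = 1011 → c = 10110111, weight = 6.
  m = 0111 → c = 10110100, weight = 4.
  m = 1111 → c = 01111111, weight = 7.
Tally weights:
  weight 0: 1 codewords.
  weight 2: 2 codewords.
  weight 3: 3 codewords.
  weight 4: 3 codewords.
  weight 5: 4 codewords.
  weight 6: 2 codewords.
  weight 7: 1 codewords.
Minimum distance d = smallest w > 0 with A_w > 0 = 2.
Sanity: Σ A_w = 16 = 2^4 = 16 ✓.


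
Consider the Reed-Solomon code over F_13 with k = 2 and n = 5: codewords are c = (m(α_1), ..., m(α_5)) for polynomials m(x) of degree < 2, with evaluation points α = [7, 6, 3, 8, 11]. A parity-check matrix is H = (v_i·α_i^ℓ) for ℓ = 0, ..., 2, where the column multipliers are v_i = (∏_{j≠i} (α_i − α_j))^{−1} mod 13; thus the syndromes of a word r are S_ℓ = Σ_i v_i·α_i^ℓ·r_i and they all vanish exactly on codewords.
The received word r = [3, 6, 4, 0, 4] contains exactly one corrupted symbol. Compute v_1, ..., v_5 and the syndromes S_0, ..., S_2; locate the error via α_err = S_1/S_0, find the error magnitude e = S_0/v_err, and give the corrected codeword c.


S = (11, 7, 8), error at position 3, error magnitude e = 2, c = [3, 6, 2, 0, 4].

Step 1: column multipliers v_i = (∏_{j≠i}(α_i − α_j))^{−1} mod 13.
  i = 1 (α = 7): (7−6)(7−3)(7−8)(7−11) = 1·4·(−1)·(−4) = 16 ≡ 3, so v_1 = 3^{−1} = 9 (mod 13).
  i = 2 (α = 6): (6−7)(6−3)(6−8)(6−11) = (−1)·3·(−2)·(−5) = −30 ≡ 9, so v_2 = 9^{−1} = 3 (mod 13).
  i = 3 (α = 3): (3−7)(3−6)(3−8)(3−11) = (−4)·(−3)·(−5)·(−8) = 480 ≡ 12, so v_3 = 12^{−1} = 12 (mod 13).
  i = 4 (α = 8): (8−7)(8−6)(8−3)(8−11) = 1·2·5·(−3) = −30 ≡ 9, so v_4 = 9^{−1} = 3 (mod 13).
  i = 5 (α = 11): (11−7)(11−6)(11−3)(11−8) = 4·5·8·3 = 480 ≡ 12, so v_5 = 12^{−1} = 12 (mod 13).
  v = [9, 3, 12, 3, 12].
Step 2: syndromes of r = [3, 6, 4, 0, 4] (all sums mod 13).
  S_0 = Σ v_i r_i = 9·3 + 3·6 + 12·4 + 3·0 + 12·4 = 141 ≡ 11.
  S_1 = Σ v_i α_i r_i = 9·7·3 + 3·6·6 + 12·3·4 + 3·8·0 + 12·11·4 = 969 ≡ 7.
  α_i^2 mod 13 = [10, 10, 9, 12, 4].
  S_2 = Σ v_i α_i^2 r_i = 9·10·3 + 3·10·6 + 12·9·4 + 3·12·0 + 12·4·4 = 1074 ≡ 8.
  S = (11, 7, 8) ≠ 0, so r is not a codeword (an error is present).
Step 3: locate the error. For a single error e at position i, S_ℓ = v_i·e·α_i^ℓ, so α_err = S_1/S_0.
  S_0^{−1} = 11^{−1} = 6 (mod 13), so α_err = 7·6 = 42 ≡ 3 = α_3. Error position i = 3.
  Consistency check: S_2/S_1 = 8·2 = 16 ≡ 3 = α_err ✓ (single-error assumption holds).
Step 4: error magnitude e = S_0/v_3 = S_0·∏_{j≠3}(α_3 − α_j) = 11·12 = 132 ≡ 2 (mod 13).
Step 5: correct position 3: c_3 = r_3 − e = 4 − 2 ≡ 2 (mod 13). Hence c = [3, 6, 2, 0, 4].
  Check: interpolating c through the α_i gives m(x) = 11 + 10·x (degree < 2) with m(α_i) = c_i for every i, so c is indeed a codeword.


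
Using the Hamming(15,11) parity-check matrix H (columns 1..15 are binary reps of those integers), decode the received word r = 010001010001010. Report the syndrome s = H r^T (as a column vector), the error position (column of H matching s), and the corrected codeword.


s = (1, 1, 1, 0)^T, error position = 14, corrected codeword c = 010001010001000

Compute s = H r^T mod 2 one row at a time:
  s_1 = 1 + 0 + 0 + 0 + 1 + 0 + 1 + 0 = 3 ≡ 1 (mod 2).
  s_2 = 0 + 0 + 1 + 0 + 1 + 0 + 1 + 0 = 3 ≡ 1 (mod 2).
  s_3 = 1 + 0 + 1 + 0 + 0 + 0 + 1 + 0 = 3 ≡ 1 (mod 2).
  s_4 = 0 + 0 + 0 + 0 + 0 + 0 + 0 + 0 = 0 ≡ 0 (mod 2).
s = (1, 1, 1, 0)^T — this equals column 14 of H (binary 1110), so error is at position 14.
Correct: flip bit 14 of r = 010001010001010 to get c = 010001010001000.


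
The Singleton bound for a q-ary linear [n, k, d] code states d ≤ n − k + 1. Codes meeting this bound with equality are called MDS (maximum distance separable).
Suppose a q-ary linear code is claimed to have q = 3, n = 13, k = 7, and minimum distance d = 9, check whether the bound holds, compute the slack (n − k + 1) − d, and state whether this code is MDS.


Singleton RHS = n − k + 1 = 7, slack = -2, bound violated (no such code; not MDS).

Singleton bound: d ≤ n − k + 1.
Here n = 13, k = 7, so n − k + 1 = 7.
Given d = 9, check d ≤ 7: NO.
Slack = (n − k + 1) − d = -2.
The slack is negative: d = 9 exceeds n − k + 1 = 7 by 2, so the Singleton bound is violated and no linear [13, 7, 9]_3 code can exist. In particular it is not MDS (MDS requires d = n − k + 1 exactly).
Description: the claimed parameters are [13, 7, 9]_3; such a code would be impossible (violates the Singleton bound).


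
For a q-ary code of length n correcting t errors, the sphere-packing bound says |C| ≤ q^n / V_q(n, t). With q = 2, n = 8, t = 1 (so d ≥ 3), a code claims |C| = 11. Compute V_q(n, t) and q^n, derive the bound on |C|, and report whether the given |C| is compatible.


V_q(n, t) = 9, q^n = 256, Hamming bound = 28, |C| = 11 ≤ bound (satisfied).

Step 1: Compute V_q(n, t) = Σ_{j=0}^1 C(n, j) (q−1)^j.
  j = 0: C(8,0)·(1)^0 = 1·1 = 1.
  j = 1: C(8,1)·(1)^1 = 8·1 = 8.
  V_q(n, t) = 1 + 8 = 9.
Step 2: q^n = 2^8 = 256.
Step 3: Hamming bound ⌊q^n / V_q(n,t)⌋ = ⌊256/9⌋ = 28.
Step 4: Compare |C| = 11 to 28: satisfied.
The claimed |C| lies below the Hamming bound.


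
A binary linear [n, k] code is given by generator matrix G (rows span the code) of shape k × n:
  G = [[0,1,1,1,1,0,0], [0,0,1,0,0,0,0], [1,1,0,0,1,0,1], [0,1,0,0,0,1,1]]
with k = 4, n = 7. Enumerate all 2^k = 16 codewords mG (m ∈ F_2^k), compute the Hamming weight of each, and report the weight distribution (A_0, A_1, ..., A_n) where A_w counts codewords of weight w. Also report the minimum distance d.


Weight distribution: A_0 = 1, A_1 = 1, A_3 = 4, A_4 = 7, A_5 = 3. Minimum distance d = 1.

Enumerate all 2^4 = 16 messages m ∈ F_2^4.
For each, compute codeword c = mG in F_2^7, then tally its weight.
  m = 0000 → c = 0000000, weight = 0.
  m = 1000 → c = 0111100, weight = 4.
  m = 0100 → c = 0010000, weight = 1.
  m = 1100 → c = 0101100, weight = 3.
  m = 0010 → c = 1100101, weight = 4.
  m = 1010 → c = 1011001, weight = 4.
  m = 0110 → c = 1110101, weight = 5.
  m = 1110 → c = 1001001, weight = 3.
  m = 0001 → c = 0100011, weight = 3.
  m = 1001 → c = 0011111, weight = 5.
  m = 0101 → c = 0110011, weight = 4.
  m = 1101 → c = 0001111, weight = 4.
  m = 0011 → c = 1000110, weight = 3.
  m = 1011 → c = 1111010, weight = 5.
  m = 0111 → c = 1010110, weight = 4.
  m = 1111 → c = 1101010, weight = 4.
Tally weights:
  weight 0: 1 codewords.
  weight 1: 1 codewords.
  weight 3: 4 codewords.
  weight 4: 7 codewords.
  weight 5: 3 codewords.
Minimum distance d = smallest w > 0 with A_w > 0 = 1.
Sanity: Σ A_w = 16 = 2^4 = 16 ✓.


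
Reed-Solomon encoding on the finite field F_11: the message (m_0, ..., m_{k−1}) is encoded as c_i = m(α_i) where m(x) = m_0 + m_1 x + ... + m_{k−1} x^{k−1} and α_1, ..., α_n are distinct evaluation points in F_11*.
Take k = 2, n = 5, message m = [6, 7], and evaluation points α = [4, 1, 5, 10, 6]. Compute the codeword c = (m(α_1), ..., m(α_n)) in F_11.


c = [1, 2, 8, 10, 4]

Message polynomial: m(x) = 6 + 7·x (mod 11).
For each evaluation point α_i, compute m(α_i) mod 11:
  α_1 = 4: Horner steps 7 → 1, so m(4) = 1.
  α_2 = 1: Horner steps 7 → 2, so m(1) = 2.
  α_3 = 5: Horner steps 7 → 8, so m(5) = 8.
  α_4 = 10: Horner steps 7 → 10, so m(10) = 10.
  α_5 = 6: Horner steps 7 → 4, so m(6) = 4.
Codeword c = [1, 2, 8, 10, 4] ∈ F_11^5.


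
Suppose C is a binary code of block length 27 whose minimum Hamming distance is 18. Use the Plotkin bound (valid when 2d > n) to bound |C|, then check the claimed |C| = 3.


Plotkin bound M ≤ 4; given |C| = 3 ≤ bound (satisfied).

Check applicability: 2d = 36, n = 27.
2d − n = 9 > 0, so Plotkin applies.
Compute d/(2d−n) = 18/9 ≈ 2.0000.
⌊d/(2d−n)⌋ = 2.
Plotkin bound: M ≤ 2·2 = 4.
Given |C| = 3, check: satisfied.
This |C| is below the Plotkin bound.


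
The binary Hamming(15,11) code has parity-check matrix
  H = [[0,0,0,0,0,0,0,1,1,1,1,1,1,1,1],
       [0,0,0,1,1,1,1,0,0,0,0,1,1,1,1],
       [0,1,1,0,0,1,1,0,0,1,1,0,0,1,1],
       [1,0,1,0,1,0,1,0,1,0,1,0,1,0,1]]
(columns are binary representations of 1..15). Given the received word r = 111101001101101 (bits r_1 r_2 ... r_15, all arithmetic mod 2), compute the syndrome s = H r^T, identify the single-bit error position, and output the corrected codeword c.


s = (1, 1, 1, 1)^T, error position = 15, corrected codeword c = 111101001101100

Compute s = H r^T mod 2 one row at a time:
  s_1 = 0 + 1 + 1 + 0 + 1 + 1 + 0 + 1 = 5 ≡ 1 (mod 2).
  s_2 = 1 + 0 + 1 + 0 + 1 + 1 + 0 + 1 = 5 ≡ 1 (mod 2).
  s_3 = 1 + 1 + 1 + 0 + 1 + 0 + 0 + 1 = 5 ≡ 1 (mod 2).
  s_4 = 1 + 1 + 0 + 0 + 1 + 0 + 1 + 1 = 5 ≡ 1 (mod 2).
s = (1, 1, 1, 1)^T — this equals column 15 of H (binary 1111), so error is at position 15.
Correct: flip bit 15 of r = 111101001101101 to get c = 111101001101100.


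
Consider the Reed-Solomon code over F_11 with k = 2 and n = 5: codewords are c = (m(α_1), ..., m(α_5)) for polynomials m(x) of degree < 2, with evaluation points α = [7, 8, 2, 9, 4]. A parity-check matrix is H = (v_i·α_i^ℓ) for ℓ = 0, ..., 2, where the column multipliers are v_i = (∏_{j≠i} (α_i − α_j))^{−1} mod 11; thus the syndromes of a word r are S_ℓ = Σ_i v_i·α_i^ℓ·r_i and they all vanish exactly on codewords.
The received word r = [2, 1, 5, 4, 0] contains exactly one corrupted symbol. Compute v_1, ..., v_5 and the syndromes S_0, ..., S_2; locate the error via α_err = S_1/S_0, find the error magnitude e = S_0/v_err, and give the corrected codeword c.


S = (6, 9, 8), error at position 1, error magnitude e = 4, c = [9, 1, 5, 4, 0].

Step 1: column multipliers v_i = (∏_{j≠i}(α_i − α_j))^{−1} mod 11.
  i = 1 (α = 7): (7−8)(7−2)(7−9)(7−4) = (−1)·5·(−2)·3 = 30 ≡ 8, so v_1 = 8^{−1} = 7 (mod 11).
  i = 2 (α = 8): (8−7)(8−2)(8−9)(8−4) = 1·6·(−1)·4 = −24 ≡ 9, so v_2 = 9^{−1} = 5 (mod 11).
  i = 3 (α = 2): (2−7)(2−8)(2−9)(2−4) = (−5)·(−6)·(−7)·(−2) = 420 ≡ 2, so v_3 = 2^{−1} = 6 (mod 11).
  i = 4 (α = 9): (9−7)(9−8)(9−2)(9−4) = 2·1·7·5 = 70 ≡ 4, so v_4 = 4^{−1} = 3 (mod 11).
  i = 5 (α = 4): (4−7)(4−8)(4−2)(4−9) = (−3)·(−4)·2·(−5) = −120 ≡ 1, so v_5 = 1^{−1} = 1 (mod 11).
  v = [7, 5, 6, 3, 1].
Step 2: syndromes of r = [2, 1, 5, 4, 0] (all sums mod 11).
  S_0 = Σ v_i r_i = 7·2 + 5·1 + 6·5 + 3·4 + 1·0 = 61 ≡ 6.
  S_1 = Σ v_i α_i r_i = 7·7·2 + 5·8·1 + 6·2·5 + 3·9·4 + 1·4·0 = 306 ≡ 9.
  α_i^2 mod 11 = [5, 9, 4, 4, 5].
  S_2 = Σ v_i α_i^2 r_i = 7·5·2 + 5·9·1 + 6·4·5 + 3·4·4 + 1·5·0 = 283 ≡ 8.
  S = (6, 9, 8) ≠ 0, so r is not a codeword (an error is present).
Step 3: locate the error. For a single error e at position i, S_ℓ = v_i·e·α_i^ℓ, so α_err = S_1/S_0.
  S_0^{−1} = 6^{−1} = 2 (mod 11), so α_err = 9·2 = 18 ≡ 7 = α_1. Error position i = 1.
  Consistency check: S_2/S_1 = 8·5 = 40 ≡ 7 = α_err ✓ (single-error assumption holds).
Step 4: error magnitude e = S_0/v_1 = S_0·∏_{j≠1}(α_1 − α_j) = 6·8 = 48 ≡ 4 (mod 11).
Step 5: correct position 1: c_1 = r_1 − e = 2 − 4 ≡ 9 (mod 11). Hence c = [9, 1, 5, 4, 0].
  Check: interpolating c through the α_i gives m(x) = 10 + 3·x (degree < 2) with m(α_i) = c_i for every i, so c is indeed a codeword.


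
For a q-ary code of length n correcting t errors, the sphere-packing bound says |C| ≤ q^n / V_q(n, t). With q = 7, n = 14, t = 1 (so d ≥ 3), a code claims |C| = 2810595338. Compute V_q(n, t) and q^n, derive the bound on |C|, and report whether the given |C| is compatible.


V_q(n, t) = 85, q^n = 678223072849, Hamming bound = 7979094974, |C| = 2810595338 ≤ bound (satisfied).

Step 1: Compute V_q(n, t) = Σ_{j=0}^1 C(n, j) (q−1)^j.
  j = 0: C(14,0)·(6)^0 = 1·1 = 1.
  j = 1: C(14,1)·(6)^1 = 14·6 = 84.
  V_q(n, t) = 1 + 84 = 85.
Step 2: q^n = 7^14 = 678223072849.
Step 3: Hamming bound ⌊q^n / V_q(n,t)⌋ = ⌊678223072849/85⌋ = 7979094974.
Step 4: Compare |C| = 2810595338 to 7979094974: satisfied.
The claimed |C| lies below the Hamming bound.


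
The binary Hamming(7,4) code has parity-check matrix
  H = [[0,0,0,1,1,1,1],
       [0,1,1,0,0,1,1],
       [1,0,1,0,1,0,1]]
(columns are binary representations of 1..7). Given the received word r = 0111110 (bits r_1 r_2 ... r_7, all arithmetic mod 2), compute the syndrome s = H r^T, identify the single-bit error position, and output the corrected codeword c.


s = (1, 1, 0)^T, error position = 6, corrected codeword c = 0111100

Compute s = H r^T mod 2 one row at a time:
  s_1 = 1 + 1 + 1 + 0 = 3 ≡ 1 (mod 2).
  s_2 = 1 + 1 + 1 + 0 = 3 ≡ 1 (mod 2).
  s_3 = 0 + 1 + 1 + 0 = 2 ≡ 0 (mod 2).
s = (1, 1, 0)^T — this equals column 6 of H (binary 110), so error is at position 6.
Correct: flip bit 6 of r = 0111110 to get c = 0111100.


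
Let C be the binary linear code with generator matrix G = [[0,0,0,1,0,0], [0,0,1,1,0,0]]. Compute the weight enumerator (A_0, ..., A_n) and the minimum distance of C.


Weight distribution: A_0 = 1, A_1 = 2, A_2 = 1. Minimum distance d = 1.

Enumerate all 2^2 = 4 messages m ∈ F_2^2.
For each, compute codeword c = mG in F_2^6, then tally its weight.
  m = 00 → c = 000000, weight = 0.
  m = 10 → c = 000100, weight = 1.
  m = 01 → c = 001100, weight = 2.
  m = 11 → c = 001000, weight = 1.
Tally weights:
  weight 0: 1 codewords.
  weight 1: 2 codewords.
  weight 2: 1 codewords.
Minimum distance d = smallest w > 0 with A_w > 0 = 1.
Sanity: Σ A_w = 4 = 2^2 = 4 ✓.


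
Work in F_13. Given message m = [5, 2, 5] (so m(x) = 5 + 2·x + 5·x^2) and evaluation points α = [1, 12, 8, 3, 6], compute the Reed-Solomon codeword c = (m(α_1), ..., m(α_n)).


c = [12, 8, 3, 4, 2]

Message polynomial: m(x) = 5 + 2·x + 5·x^2 (mod 13).
For each evaluation point α_i, compute m(α_i) mod 13:
  α_1 = 1: Horner steps 5 → 7 → 12, so m(1) = 12.
  α_2 = 12: Horner steps 5 → 10 → 8, so m(12) = 8.
  α_3 = 8: Horner steps 5 → 3 → 3, so m(8) = 3.
  α_4 = 3: Horner steps 5 → 4 → 4, so m(3) = 4.
  α_5 = 6: Horner steps 5 → 6 → 2, so m(6) = 2.
Codeword c = [12, 8, 3, 4, 2] ∈ F_13^5.


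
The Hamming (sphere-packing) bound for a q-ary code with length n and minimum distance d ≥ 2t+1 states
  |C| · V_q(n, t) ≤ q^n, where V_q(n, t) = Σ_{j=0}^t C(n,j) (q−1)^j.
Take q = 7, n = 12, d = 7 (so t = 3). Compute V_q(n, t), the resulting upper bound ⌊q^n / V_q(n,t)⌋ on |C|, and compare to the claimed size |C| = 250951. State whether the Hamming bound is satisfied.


V_q(n, t) = 49969, q^n = 13841287201, Hamming bound = 276997, |C| = 250951 ≤ bound (satisfied).

Step 1: Compute V_q(n, t) = Σ_{j=0}^3 C(n, j) (q−1)^j.
  j = 0: C(12,0)·(6)^0 = 1·1 = 1.
  j = 1: C(12,1)·(6)^1 = 12·6 = 72.
  j = 2: C(12,2)·(6)^2 = 66·36 = 2376.
  j = 3: C(12,3)·(6)^3 = 220·216 = 47520.
  V_q(n, t) = 1 + 72 + 2376 + 47520 = 49969.
Step 2: q^n = 7^12 = 13841287201.
Step 3: Hamming bound ⌊q^n / V_q(n,t)⌋ = ⌊13841287201/49969⌋ = 276997.
Step 4: Compare |C| = 250951 to 276997: satisfied.
The claimed |C| lies below the Hamming bound.


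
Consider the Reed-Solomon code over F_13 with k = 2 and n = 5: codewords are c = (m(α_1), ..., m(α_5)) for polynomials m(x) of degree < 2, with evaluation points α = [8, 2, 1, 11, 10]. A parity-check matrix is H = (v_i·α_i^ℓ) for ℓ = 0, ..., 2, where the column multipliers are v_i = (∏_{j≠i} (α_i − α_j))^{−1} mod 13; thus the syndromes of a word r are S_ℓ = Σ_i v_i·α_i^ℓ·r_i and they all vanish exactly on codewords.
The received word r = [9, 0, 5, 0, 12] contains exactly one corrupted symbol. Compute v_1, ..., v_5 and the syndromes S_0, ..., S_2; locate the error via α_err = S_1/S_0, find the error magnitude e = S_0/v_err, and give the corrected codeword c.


S = (11, 4, 5), error at position 4, error magnitude e = 6, c = [9, 0, 5, 7, 12].

Step 1: column multipliers v_i = (∏_{j≠i}(α_i − α_j))^{−1} mod 13.
  i = 1 (α = 8): (8−2)(8−1)(8−11)(8−10) = 6·7·(−3)·(−2) = 252 ≡ 5, so v_1 = 5^{−1} = 8 (mod 13).
  i = 2 (α = 2): (2−8)(2−1)(2−11)(2−10) = (−6)·1·(−9)·(−8) = −432 ≡ 10, so v_2 = 10^{−1} = 4 (mod 13).
  i = 3 (α = 1): (1−8)(1−2)(1−11)(1−10) = (−7)·(−1)·(−10)·(−9) = 630 ≡ 6, so v_3 = 6^{−1} = 11 (mod 13).
  i = 4 (α = 11): (11−8)(11−2)(11−1)(11−10) = 3·9·10·1 = 270 ≡ 10, so v_4 = 10^{−1} = 4 (mod 13).
  i = 5 (α = 10): (10−8)(10−2)(10−1)(10−11) = 2·8·9·(−1) = −144 ≡ 12, so v_5 = 12^{−1} = 12 (mod 13).
  v = [8, 4, 11, 4, 12].
Step 2: syndromes of r = [9, 0, 5, 0, 12] (all sums mod 13).
  S_0 = Σ v_i r_i = 8·9 + 4·0 + 11·5 + 4·0 + 12·12 = 271 ≡ 11.
  S_1 = Σ v_i α_i r_i = 8·8·9 + 4·2·0 + 11·1·5 + 4·11·0 + 12·10·12 = 2071 ≡ 4.
  α_i^2 mod 13 = [12, 4, 1, 4, 9].
  S_2 = Σ v_i α_i^2 r_i = 8·12·9 + 4·4·0 + 11·1·5 + 4·4·0 + 12·9·12 = 2215 ≡ 5.
  S = (11, 4, 5) ≠ 0, so r is not a codeword (an error is present).
Step 3: locate the error. For a single error e at position i, S_ℓ = v_i·e·α_i^ℓ, so α_err = S_1/S_0.
  S_0^{−1} = 11^{−1} = 6 (mod 13), so α_err = 4·6 = 24 ≡ 11 = α_4. Error position i = 4.
  Consistency check: S_2/S_1 = 5·10 = 50 ≡ 11 = α_err ✓ (single-error assumption holds).
Step 4: error magnitude e = S_0/v_4 = S_0·∏_{j≠4}(α_4 − α_j) = 11·10 = 110 ≡ 6 (mod 13).
Step 5: correct position 4: c_4 = r_4 − e = 0 − 6 ≡ 7 (mod 13). Hence c = [9, 0, 5, 7, 12].
  Check: interpolating c through the α_i gives m(x) = 10 + 8·x (degree < 2) with m(α_i) = c_i for every i, so c is indeed a codeword.


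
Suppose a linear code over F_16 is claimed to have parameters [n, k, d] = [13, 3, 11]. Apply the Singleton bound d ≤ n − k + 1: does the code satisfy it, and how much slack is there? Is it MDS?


Singleton RHS = n − k + 1 = 11, slack = 0, bound satisfied, MDS.

Singleton bound: d ≤ n − k + 1.
Here n = 13, k = 3, so n − k + 1 = 11.
Given d = 11, check d ≤ 11: YES.
Slack = (n − k + 1) − d = 0.
The code is MDS (slack = 0).
Description: the claimed parameters are [13, 3, 11]_16; such a code would be MDS (meets Singleton bound).
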